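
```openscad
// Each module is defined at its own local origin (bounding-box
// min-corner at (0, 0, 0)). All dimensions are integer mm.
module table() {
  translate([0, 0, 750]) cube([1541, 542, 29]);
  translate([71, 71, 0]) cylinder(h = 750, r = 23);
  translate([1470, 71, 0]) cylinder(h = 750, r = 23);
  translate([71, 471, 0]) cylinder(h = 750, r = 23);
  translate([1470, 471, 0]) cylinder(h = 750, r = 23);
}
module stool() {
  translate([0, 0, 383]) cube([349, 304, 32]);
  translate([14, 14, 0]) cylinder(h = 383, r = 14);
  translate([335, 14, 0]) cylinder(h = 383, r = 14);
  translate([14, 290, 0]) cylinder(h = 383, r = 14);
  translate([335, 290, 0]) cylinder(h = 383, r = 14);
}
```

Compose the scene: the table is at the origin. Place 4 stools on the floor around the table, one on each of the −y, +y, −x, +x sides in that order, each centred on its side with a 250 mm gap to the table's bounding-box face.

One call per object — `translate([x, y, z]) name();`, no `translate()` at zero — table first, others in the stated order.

table();
translate([596, -554, 0]) stool();
translate([596, 792, 0]) stool();
translate([-599, 119, 0]) stool();
translate([1791, 119, 0]) stool();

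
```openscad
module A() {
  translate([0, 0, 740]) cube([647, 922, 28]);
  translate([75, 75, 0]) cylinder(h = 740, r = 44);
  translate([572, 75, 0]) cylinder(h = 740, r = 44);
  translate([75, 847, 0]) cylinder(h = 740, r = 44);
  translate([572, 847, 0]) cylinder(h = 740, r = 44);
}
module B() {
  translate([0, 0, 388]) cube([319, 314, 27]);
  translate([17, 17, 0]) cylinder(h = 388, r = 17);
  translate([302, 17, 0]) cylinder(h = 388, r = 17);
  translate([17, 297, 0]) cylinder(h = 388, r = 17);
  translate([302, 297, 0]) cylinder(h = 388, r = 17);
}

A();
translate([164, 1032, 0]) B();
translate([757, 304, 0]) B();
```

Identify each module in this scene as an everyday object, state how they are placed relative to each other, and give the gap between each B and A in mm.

A is a table. B is a stool. Two stools sit around the table at the +y, +x sides. The gap between each stool and the table is 110 mm.

Each stool's nearest face is 110 mm from the table's bounding box.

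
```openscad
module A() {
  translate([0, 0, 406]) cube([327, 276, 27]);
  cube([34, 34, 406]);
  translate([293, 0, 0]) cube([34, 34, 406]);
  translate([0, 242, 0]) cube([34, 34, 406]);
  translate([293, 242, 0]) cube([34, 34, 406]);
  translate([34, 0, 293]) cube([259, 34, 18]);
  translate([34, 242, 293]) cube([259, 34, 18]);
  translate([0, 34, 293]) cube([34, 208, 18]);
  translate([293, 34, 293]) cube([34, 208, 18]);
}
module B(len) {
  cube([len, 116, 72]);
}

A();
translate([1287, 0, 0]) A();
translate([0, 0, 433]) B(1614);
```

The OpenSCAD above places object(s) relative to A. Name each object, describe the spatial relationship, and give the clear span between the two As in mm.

Second stool starts at x = 1287; first ends at x = 327; clear span = 1287 − 327 = 960 mm.

A is a stool. B is a beam. A beam spans the tops of two stools. The clear span between the two stools is 960 mm.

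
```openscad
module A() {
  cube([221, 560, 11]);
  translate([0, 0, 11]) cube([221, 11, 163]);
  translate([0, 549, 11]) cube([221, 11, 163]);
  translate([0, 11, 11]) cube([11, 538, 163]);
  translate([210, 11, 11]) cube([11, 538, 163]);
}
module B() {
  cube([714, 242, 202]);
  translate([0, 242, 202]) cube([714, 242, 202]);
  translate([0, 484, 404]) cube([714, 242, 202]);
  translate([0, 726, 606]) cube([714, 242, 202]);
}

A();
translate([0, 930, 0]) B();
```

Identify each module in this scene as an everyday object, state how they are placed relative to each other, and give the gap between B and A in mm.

A is an open box. B is a staircase. The staircase is on the floor beside the open box on its +y side. The gap between the staircase and the open box is 370 mm.

The staircase's nearest face is 370 mm from the open box's +y face.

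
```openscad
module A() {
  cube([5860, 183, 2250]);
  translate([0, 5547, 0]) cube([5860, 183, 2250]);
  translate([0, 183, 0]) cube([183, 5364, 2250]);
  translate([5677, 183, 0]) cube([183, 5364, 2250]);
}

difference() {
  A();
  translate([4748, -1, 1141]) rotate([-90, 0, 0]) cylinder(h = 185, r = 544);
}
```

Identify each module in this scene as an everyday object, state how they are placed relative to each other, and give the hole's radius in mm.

A is a house frame. The house frame has a circular hole through its front wall. The hole's radius is 544 mm.

The subtracted cylinder has r = 544 mm.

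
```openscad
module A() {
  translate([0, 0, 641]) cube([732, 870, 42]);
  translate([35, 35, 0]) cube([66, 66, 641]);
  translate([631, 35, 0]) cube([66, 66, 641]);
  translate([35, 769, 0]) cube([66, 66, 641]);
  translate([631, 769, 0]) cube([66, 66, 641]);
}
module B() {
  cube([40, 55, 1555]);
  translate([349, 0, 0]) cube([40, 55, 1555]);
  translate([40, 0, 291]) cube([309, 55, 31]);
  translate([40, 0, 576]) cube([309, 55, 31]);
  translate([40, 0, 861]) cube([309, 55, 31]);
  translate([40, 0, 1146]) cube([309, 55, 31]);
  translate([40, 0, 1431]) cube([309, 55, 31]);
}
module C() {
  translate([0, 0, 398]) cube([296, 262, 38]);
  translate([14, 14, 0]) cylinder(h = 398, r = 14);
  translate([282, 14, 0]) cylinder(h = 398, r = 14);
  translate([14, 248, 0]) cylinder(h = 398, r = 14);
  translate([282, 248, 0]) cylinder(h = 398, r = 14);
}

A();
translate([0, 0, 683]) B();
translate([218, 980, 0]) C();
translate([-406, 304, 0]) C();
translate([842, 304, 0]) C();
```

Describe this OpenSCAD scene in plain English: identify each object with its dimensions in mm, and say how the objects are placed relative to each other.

A is a rectangular dining table. The top is 732×870×42 mm with its upper surface at z = 683 mm. It stands on four 66×66 mm square legs, each inset 35 mm from the nearest pair of top edges, running from the floor to the underside of the top.

B is a wooden ladder with two side rails of 40×55 mm section and 1555 mm height, set 389 mm apart overall. Between them run 5 rectangular rungs (55 mm deep, 31 mm thick), front faces flush with the rails' −y face. The bottom of the first rung is 291 mm above the floor and each subsequent rung is 285 mm higher than the one below.

C is a four-legged stool. The seat is 296×262 mm, 38 mm thick, top at z = 436 mm. It stands on four round legs, each 28 mm in diameter, from z = 0 to the seat underside, each leg's axis is inset half a diameter from the nearest pair of seat edges (so the leg's bounding box is flush with the corner).

The ladder is on top of the table. Three stools sit around the table at the +y, −x, +x sides.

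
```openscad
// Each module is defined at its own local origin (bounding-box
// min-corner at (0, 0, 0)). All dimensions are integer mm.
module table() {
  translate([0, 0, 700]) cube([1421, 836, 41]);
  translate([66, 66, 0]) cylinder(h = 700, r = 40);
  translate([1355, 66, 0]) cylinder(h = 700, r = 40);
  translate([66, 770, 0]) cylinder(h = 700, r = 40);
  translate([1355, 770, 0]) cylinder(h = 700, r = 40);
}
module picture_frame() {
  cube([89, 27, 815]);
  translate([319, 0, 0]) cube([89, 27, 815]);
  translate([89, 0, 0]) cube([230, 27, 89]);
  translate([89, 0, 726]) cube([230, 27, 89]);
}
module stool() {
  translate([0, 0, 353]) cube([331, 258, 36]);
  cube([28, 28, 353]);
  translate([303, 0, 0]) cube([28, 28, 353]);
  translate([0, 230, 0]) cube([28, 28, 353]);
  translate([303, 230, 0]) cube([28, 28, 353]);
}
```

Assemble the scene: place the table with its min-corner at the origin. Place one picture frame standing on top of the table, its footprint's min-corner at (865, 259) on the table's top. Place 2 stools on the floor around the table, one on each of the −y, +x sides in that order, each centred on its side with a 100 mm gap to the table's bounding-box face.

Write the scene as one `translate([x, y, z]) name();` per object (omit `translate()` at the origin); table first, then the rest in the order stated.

table();
translate([865, 259, 741]) picture_frame();
translate([545, -358, 0]) stool();
translate([1521, 289, 0]) stool();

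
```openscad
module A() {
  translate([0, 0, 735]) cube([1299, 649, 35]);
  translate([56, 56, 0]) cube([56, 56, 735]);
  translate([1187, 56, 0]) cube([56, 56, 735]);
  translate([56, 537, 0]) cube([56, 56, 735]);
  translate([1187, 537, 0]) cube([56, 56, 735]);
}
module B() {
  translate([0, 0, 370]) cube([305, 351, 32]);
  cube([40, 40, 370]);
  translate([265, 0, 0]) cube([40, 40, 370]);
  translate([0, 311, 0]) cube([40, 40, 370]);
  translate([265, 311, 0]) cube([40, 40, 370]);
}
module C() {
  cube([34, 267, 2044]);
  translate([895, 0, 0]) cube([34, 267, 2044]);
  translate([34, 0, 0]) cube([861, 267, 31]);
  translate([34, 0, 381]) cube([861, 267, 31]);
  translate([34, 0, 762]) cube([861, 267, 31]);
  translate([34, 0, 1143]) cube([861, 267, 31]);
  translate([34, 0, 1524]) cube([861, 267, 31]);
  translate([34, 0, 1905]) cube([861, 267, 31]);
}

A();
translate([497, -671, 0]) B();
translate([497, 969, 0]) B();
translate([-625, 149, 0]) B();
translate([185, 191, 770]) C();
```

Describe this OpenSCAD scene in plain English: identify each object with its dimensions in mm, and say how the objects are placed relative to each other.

A is a rectangular dining table. The top is 1299×649×35 mm with its upper surface at z = 770 mm. It stands on four 56×56 mm square legs, each inset 56 mm from the nearest pair of top edges, running from the floor to the underside of the top.

B is a simple wooden stool: a rectangular seat 305 mm (x) by 351 mm (y), 32 mm thick, top face at z = 402 mm, on four square legs, each 40×40 mm in cross-section. The legs rest on z = 0, each flush with a corner of the seat.

C is an open bookshelf. Two side panels, each 34 mm thick, 267 mm deep and 2044 mm tall, stand 929 mm apart (outside-to-outside). Between them sit 6 shelves, each 31 mm thick and 267 mm deep, spanning the full gap between the sides. The bottom shelf rests on the floor (its underside at z = 0) and the clear gap between one shelf's top and the next shelf's underside is 350 mm.

Three stools sit around the table at the −y, +y, −x sides. The bookshelf is on top of the table, centred.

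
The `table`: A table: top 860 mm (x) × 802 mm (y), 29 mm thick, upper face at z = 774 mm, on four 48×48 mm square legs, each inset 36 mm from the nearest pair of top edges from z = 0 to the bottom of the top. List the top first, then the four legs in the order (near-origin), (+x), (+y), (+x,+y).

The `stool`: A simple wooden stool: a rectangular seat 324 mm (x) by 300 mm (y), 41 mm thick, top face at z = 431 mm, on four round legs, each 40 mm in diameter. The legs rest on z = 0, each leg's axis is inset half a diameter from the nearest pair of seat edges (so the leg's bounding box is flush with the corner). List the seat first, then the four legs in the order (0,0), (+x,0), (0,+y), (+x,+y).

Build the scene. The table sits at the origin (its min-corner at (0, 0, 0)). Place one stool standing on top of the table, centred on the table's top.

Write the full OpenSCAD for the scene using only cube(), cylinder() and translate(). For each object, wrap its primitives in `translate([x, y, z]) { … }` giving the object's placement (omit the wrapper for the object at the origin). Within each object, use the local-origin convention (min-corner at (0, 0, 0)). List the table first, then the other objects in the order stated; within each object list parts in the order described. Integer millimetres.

translate([0, 0, 745]) cube([860, 802, 29]);
translate([36, 36, 0]) cube([48, 48, 745]);
translate([776, 36, 0]) cube([48, 48, 745]);
translate([36, 718, 0]) cube([48, 48, 745]);
translate([776, 718, 0]) cube([48, 48, 745]);
translate([268, 251, 774]) {
  translate([0, 0, 390]) cube([324, 300, 41]);
  translate([20, 20, 0]) cylinder(h = 390, r = 20);
  translate([304, 20, 0]) cylinder(h = 390, r = 20);
  translate([20, 280, 0]) cylinder(h = 390, r = 20);
  translate([304, 280, 0]) cylinder(h = 390, r = 20);
}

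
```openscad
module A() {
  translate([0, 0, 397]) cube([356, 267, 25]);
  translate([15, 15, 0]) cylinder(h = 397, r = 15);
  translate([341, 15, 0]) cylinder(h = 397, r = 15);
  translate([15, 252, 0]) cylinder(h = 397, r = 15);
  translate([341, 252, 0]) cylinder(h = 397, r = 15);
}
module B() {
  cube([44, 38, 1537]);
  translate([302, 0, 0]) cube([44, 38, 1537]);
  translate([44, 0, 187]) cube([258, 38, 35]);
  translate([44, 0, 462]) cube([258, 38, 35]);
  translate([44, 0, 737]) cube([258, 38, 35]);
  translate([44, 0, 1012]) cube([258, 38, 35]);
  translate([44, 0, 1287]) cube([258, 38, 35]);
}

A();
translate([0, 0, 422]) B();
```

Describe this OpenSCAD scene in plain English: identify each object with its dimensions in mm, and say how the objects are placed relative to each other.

A is a four-legged stool. The seat is 356×267 mm, 25 mm thick, top at z = 422 mm. It stands on four round legs, each 30 mm in diameter, from z = 0 to the seat underside, each leg's axis is inset half a diameter from the nearest pair of seat edges (so the leg's bounding box is flush with the corner).

B is a wooden ladder with two side rails of 44×38 mm section and 1537 mm height, set 346 mm apart overall. Between them run 5 rectangular rungs (38 mm deep, 35 mm thick), front faces flush with the rails' −y face. The bottom of the first rung is 187 mm above the floor and each subsequent rung is 275 mm higher than the one below.

The ladder is on top of the stool.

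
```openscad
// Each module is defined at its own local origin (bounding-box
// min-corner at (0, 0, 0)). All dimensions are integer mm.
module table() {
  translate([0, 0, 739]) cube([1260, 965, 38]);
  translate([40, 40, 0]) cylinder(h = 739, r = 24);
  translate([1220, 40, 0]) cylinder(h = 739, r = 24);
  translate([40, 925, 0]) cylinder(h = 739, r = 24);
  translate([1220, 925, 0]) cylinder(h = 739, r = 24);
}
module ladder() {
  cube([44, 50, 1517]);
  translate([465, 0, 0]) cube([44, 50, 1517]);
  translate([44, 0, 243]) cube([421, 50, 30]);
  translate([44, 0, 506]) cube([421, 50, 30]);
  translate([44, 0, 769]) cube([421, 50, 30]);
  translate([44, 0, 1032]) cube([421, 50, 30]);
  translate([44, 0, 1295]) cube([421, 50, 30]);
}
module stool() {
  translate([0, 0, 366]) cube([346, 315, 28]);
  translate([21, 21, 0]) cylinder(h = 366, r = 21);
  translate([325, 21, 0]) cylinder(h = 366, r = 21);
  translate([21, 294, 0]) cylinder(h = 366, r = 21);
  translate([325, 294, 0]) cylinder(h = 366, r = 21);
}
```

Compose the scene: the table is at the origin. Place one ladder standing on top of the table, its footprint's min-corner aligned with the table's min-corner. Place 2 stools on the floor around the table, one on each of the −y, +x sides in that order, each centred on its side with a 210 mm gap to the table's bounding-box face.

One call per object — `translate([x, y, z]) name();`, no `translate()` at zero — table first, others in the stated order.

table();
translate([0, 0, 777]) ladder();
translate([457, -525, 0]) stool();
translate([1470, 325, 0]) stool();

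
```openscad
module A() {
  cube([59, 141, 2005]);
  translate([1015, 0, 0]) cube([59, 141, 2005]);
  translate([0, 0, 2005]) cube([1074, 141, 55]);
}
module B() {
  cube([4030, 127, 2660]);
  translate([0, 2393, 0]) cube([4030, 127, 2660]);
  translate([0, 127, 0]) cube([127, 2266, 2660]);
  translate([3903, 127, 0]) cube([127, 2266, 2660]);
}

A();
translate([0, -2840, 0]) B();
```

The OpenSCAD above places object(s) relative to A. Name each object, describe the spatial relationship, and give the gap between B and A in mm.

A is a door frame. B is a house frame. The house frame is on the floor beside the door frame on its −y side. The gap between the house frame and the door frame is 320 mm.

The house frame's nearest face is 320 mm from the door frame's −y face.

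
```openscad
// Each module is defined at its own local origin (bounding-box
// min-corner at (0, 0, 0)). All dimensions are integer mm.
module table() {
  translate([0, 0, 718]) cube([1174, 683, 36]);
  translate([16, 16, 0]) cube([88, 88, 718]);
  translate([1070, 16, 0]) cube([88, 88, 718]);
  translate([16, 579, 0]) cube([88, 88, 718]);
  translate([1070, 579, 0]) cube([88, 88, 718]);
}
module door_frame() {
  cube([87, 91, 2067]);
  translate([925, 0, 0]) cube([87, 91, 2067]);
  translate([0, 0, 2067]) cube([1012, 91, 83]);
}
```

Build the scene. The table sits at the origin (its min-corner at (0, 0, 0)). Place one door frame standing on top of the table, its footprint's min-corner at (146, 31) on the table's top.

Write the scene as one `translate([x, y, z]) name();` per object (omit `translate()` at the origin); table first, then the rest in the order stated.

table();
translate([146, 31, 754]) door_frame();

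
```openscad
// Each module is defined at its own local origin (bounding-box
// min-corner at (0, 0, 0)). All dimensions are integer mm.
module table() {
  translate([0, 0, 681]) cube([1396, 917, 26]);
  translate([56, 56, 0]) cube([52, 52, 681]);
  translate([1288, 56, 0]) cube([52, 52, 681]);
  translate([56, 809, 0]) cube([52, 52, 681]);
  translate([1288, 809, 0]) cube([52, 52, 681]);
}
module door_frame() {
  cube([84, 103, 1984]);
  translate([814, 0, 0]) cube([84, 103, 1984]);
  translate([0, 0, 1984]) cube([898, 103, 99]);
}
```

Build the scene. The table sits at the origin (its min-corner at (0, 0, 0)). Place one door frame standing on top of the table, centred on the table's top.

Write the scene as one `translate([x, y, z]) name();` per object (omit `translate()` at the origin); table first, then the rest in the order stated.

table();
translate([249, 407, 707]) door_frame();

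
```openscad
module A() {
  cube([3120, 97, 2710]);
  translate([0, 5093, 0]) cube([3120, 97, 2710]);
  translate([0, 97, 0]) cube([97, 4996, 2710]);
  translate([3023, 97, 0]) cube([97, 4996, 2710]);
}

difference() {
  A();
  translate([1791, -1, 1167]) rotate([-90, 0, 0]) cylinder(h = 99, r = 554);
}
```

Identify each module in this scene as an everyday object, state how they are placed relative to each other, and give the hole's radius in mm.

The subtracted cylinder has r = 554 mm.

A is a house frame. The house frame has a circular hole through its front wall. The hole's radius is 554 mm.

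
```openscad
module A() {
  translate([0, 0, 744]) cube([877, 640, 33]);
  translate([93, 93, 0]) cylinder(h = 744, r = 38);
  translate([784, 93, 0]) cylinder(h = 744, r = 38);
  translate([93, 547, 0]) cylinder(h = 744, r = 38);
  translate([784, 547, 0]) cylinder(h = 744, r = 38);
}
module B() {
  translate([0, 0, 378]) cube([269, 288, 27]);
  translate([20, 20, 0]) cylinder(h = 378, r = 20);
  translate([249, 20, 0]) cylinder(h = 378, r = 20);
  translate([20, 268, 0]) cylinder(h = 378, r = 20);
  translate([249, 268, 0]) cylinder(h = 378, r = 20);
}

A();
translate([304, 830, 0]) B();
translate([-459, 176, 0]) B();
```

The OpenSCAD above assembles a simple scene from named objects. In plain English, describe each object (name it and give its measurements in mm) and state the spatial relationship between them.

A is a rectangular dining table. The top is 877×640×33 mm with its upper surface at z = 777 mm. It stands on four round legs of 76 mm diameter, each leg's bounding box inset 55 mm from the nearest pair of top edges, running from the floor to the underside of the top.

B is a four-legged stool. The seat is 269×288 mm, 27 mm thick, top at z = 405 mm. It stands on four round legs, each 40 mm in diameter, from z = 0 to the seat underside, each leg's axis is inset half a diameter from the nearest pair of seat edges (so the leg's bounding box is flush with the corner).

Two stools sit around the table at the +y, −x sides.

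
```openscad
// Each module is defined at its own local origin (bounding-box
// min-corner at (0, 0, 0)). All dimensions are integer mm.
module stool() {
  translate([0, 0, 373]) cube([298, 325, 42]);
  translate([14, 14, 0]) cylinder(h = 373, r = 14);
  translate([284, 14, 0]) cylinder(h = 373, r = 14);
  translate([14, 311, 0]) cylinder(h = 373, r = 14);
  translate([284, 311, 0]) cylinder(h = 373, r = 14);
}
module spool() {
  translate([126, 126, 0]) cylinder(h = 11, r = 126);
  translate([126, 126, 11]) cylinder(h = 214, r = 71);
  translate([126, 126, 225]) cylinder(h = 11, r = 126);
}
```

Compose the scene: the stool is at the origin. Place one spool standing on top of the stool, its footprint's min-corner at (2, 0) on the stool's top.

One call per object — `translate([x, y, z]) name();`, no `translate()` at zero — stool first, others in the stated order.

stool();
translate([2, 0, 415]) spool();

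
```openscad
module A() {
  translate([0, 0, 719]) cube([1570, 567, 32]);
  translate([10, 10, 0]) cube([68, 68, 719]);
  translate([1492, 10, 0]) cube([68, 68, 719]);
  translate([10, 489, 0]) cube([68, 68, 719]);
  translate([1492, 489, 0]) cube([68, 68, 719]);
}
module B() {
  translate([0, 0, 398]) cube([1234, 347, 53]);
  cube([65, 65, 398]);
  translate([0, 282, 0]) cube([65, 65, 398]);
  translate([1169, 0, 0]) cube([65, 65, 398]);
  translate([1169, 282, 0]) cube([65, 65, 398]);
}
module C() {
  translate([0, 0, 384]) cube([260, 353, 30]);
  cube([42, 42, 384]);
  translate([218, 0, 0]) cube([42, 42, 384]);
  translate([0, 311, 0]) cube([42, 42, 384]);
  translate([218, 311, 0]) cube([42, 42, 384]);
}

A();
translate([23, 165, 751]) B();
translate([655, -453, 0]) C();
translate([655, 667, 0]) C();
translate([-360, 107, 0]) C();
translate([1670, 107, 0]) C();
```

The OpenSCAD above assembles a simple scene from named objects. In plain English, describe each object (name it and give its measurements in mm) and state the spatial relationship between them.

A is a table: top 1570 mm (x) × 567 mm (y), 32 mm thick, upper face at z = 751 mm, on four 68×68 mm square legs, each inset 10 mm from the nearest pair of top edges, running from z = 0 to the bottom of the top.

B is a long wooden bench with a 1234 mm (x) × 347 mm (y) seat, 53 mm thick, its top surface 451 mm above the floor. Four 65 mm square legs at the seat corners, flush with the edges, run from z = 0 to the seat underside.

C is a four-legged stool. The seat is 260×353 mm, 30 mm thick, top at z = 414 mm. It stands on four square legs, each 42×42 mm in cross-section, from z = 0 to the seat underside, each flush with a corner of the seat.

The bench is on top of the table. Four stools sit around the table at the −y, +y, −x, +x sides.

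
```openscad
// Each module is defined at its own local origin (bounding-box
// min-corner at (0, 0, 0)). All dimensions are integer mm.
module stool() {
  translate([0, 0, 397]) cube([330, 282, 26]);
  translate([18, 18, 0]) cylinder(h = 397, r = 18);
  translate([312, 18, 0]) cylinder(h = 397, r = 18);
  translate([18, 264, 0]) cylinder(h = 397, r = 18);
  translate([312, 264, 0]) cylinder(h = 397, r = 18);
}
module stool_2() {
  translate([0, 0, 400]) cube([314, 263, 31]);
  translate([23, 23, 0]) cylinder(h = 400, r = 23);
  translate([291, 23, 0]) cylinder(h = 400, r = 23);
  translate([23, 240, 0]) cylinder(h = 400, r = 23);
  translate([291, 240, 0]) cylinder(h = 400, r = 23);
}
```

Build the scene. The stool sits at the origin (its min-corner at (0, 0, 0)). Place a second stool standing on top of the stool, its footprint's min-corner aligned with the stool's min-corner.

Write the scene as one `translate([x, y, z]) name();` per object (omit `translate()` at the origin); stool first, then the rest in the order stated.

stool();
translate([0, 0, 423]) stool_2();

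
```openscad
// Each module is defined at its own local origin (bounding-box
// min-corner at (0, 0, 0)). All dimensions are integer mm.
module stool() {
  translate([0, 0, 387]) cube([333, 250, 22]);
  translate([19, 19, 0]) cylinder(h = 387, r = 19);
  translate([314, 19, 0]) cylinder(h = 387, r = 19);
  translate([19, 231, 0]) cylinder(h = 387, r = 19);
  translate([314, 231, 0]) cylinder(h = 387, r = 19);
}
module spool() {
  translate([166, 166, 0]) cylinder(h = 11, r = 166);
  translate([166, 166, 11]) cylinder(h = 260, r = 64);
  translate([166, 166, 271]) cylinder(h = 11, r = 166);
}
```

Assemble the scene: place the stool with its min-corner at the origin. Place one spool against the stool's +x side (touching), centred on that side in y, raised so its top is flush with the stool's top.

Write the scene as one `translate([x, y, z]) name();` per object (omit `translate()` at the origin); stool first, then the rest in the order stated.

stool();
translate([333, -41, 127]) spool();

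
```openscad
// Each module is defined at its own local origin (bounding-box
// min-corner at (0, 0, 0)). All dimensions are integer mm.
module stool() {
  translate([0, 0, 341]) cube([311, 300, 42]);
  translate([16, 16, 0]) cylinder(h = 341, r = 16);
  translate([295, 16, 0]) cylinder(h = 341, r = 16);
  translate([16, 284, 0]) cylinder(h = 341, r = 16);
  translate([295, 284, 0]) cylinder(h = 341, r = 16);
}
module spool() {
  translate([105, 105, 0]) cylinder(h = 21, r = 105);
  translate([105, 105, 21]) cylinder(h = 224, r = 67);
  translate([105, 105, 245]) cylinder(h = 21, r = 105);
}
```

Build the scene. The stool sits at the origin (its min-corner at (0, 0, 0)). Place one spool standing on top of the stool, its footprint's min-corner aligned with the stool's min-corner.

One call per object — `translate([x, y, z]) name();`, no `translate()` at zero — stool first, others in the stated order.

stool();
translate([0, 0, 383]) spool();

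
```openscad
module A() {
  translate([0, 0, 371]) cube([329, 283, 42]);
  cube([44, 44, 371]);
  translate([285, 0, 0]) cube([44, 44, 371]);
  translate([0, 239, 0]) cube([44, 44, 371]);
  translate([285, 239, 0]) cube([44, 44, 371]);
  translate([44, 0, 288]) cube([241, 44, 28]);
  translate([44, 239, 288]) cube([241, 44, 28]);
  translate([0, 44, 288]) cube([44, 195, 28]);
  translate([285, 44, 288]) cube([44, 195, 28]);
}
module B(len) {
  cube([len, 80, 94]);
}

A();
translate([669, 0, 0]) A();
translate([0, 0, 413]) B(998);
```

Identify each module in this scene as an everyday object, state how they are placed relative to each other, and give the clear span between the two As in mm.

Second stool starts at x = 669; first ends at x = 329; clear span = 669 − 329 = 340 mm.

A is a stool. B is a beam. A beam spans the tops of two stools. The clear span between the two stools is 340 mm.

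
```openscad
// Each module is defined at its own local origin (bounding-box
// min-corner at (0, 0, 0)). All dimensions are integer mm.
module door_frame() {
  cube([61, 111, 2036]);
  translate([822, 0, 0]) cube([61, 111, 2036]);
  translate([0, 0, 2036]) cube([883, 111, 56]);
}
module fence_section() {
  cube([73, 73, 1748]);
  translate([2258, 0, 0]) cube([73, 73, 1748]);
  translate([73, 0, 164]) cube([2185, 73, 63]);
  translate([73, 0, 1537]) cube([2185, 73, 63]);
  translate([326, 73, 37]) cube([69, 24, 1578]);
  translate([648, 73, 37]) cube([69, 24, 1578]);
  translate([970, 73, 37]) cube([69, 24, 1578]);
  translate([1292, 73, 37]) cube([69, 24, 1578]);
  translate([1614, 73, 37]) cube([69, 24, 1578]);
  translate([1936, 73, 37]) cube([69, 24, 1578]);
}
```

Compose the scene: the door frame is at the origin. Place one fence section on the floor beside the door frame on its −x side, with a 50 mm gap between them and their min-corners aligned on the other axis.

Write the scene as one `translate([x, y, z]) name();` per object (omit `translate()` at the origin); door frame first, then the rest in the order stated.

door_frame();
translate([-2381, 0, 0]) fence_section();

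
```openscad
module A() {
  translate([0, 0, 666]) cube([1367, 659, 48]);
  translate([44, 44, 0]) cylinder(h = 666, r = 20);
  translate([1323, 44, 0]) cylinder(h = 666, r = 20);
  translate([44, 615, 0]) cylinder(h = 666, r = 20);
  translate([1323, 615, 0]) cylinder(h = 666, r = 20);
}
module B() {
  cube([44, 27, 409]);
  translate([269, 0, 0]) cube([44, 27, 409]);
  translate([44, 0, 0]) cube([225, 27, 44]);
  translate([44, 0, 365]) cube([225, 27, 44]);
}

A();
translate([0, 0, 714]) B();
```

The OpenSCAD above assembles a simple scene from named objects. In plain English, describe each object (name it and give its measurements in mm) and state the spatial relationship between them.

A is a rectangular dining table. The top is 1367×659×48 mm with its upper surface at z = 714 mm. It stands on four round legs of 40 mm diameter, each leg's bounding box inset 24 mm from the nearest pair of top edges, running from the floor to the underside of the top.

B is a picture frame with a 225×321 mm rectangular opening (x by z) and a uniform 44 mm border on every side. Frame depth is 27 mm along y. It is built from two vertical stiles running the full outside height and two horizontal rails spanning the gap between the stiles.

The picture frame is on top of the table.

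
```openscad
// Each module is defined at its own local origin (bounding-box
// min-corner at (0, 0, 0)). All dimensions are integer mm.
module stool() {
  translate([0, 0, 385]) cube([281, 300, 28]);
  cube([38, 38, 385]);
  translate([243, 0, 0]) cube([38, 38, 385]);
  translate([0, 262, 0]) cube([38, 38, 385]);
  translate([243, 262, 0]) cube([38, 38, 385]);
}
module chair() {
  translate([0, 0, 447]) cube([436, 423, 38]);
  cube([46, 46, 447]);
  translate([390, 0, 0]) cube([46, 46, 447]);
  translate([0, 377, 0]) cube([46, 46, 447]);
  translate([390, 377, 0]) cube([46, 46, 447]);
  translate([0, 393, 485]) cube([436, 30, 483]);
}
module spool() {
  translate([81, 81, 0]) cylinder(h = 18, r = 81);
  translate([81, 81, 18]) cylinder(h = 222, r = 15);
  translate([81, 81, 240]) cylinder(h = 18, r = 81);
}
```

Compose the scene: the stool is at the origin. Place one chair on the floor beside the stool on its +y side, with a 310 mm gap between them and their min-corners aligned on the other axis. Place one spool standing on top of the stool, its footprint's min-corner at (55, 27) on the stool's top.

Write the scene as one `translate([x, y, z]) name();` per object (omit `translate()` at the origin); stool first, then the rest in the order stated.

stool();
translate([0, 610, 0]) chair();
translate([55, 27, 413]) spool();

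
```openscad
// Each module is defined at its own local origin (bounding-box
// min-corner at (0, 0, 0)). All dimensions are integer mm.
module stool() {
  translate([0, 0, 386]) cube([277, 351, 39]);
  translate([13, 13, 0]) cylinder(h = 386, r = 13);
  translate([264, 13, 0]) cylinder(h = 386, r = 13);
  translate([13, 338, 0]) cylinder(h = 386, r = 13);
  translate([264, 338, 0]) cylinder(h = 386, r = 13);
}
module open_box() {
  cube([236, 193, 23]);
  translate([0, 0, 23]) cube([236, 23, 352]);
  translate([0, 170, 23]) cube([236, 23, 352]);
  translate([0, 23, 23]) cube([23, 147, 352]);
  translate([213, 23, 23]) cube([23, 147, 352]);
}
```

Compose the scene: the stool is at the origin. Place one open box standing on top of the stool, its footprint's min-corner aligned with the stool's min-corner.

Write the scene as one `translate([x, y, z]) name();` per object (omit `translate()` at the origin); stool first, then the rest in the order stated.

stool();
translate([0, 0, 425]) open_box();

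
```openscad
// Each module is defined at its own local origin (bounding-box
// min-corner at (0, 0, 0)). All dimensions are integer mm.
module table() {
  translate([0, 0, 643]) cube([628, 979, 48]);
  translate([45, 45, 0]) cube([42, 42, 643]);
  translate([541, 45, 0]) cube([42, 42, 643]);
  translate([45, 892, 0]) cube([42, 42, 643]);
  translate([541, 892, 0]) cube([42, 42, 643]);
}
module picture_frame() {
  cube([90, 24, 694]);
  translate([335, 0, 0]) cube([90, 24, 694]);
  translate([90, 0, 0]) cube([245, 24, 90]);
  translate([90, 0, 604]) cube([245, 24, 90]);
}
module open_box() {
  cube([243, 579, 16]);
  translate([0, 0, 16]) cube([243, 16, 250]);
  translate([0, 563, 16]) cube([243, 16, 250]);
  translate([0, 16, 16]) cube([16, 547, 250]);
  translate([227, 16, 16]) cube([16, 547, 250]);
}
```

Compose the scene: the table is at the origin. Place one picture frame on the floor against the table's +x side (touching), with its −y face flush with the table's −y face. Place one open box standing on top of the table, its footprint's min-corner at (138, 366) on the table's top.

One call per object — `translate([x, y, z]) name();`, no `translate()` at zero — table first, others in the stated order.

table();
translate([628, 0, 0]) picture_frame();
translate([138, 366, 691]) open_box();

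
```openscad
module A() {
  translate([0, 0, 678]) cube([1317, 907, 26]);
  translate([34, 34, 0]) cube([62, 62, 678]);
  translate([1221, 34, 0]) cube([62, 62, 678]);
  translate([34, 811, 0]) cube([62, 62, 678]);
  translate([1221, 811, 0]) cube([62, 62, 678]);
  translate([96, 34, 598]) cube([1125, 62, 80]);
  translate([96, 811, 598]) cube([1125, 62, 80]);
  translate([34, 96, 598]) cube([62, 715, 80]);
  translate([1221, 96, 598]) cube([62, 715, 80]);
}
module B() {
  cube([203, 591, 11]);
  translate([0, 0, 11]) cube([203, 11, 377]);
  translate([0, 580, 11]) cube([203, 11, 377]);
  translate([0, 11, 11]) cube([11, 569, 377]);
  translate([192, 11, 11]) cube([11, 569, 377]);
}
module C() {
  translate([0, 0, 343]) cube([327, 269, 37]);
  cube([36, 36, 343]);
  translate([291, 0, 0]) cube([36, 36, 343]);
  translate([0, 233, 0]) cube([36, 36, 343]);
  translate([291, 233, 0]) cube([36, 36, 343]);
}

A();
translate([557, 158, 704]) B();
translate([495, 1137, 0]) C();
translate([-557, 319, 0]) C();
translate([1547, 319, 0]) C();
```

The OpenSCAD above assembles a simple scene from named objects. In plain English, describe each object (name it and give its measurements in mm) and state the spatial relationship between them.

A is a table with a 1317×907 mm rectangular top, 26 mm thick, top surface at z = 704 mm, supported by four 62×62 mm square legs, each inset 34 mm from the nearest pair of top edges, running from the floor. Four apron rails, 62 mm thick and 80 mm tall, run between adjacent legs with their top edges flush with the underside of the top and their outer faces flush with the legs' outer faces.

B is an open-topped rectangular box: outside dimensions 203×591×388 mm, with a uniform wall and base thickness of 11 mm. The base is a full 203×591 slab on the floor; four walls sit on top of the base. The front and back walls (the −y and +y sides) span the full width; the two side walls fit between them.

C is a simple wooden stool: a rectangular seat 327 mm (x) by 269 mm (y), 37 mm thick, top face at z = 380 mm, on four square legs, each 36×36 mm in cross-section. The legs rest on z = 0, each flush with a corner of the seat.

The open box is on top of the table, centred. Three stools sit around the table at the +y, −x, +x sides.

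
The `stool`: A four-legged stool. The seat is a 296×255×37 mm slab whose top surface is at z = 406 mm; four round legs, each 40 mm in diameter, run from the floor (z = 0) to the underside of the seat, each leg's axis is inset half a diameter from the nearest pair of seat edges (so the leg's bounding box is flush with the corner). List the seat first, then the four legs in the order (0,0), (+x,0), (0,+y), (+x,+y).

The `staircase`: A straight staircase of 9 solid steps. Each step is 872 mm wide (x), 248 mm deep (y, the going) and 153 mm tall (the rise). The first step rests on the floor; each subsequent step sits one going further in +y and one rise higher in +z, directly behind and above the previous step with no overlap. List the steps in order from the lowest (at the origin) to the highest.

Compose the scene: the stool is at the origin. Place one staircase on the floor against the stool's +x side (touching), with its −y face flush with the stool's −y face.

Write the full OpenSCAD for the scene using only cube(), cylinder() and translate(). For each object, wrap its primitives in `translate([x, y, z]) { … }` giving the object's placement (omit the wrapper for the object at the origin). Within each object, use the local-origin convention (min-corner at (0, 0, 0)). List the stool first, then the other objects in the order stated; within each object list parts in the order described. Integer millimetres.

translate([0, 0, 369]) cube([296, 255, 37]);
translate([20, 20, 0]) cylinder(h = 369, r = 20);
translate([276, 20, 0]) cylinder(h = 369, r = 20);
translate([20, 235, 0]) cylinder(h = 369, r = 20);
translate([276, 235, 0]) cylinder(h = 369, r = 20);
translate([296, 0, 0]) {
  cube([872, 248, 153]);
  translate([0, 248, 153]) cube([872, 248, 153]);
  translate([0, 496, 306]) cube([872, 248, 153]);
  translate([0, 744, 459]) cube([872, 248, 153]);
  translate([0, 992, 612]) cube([872, 248, 153]);
  translate([0, 1240, 765]) cube([872, 248, 153]);
  translate([0, 1488, 918]) cube([872, 248, 153]);
  translate([0, 1736, 1071]) cube([872, 248, 153]);
  translate([0, 1984, 1224]) cube([872, 248, 153]);
}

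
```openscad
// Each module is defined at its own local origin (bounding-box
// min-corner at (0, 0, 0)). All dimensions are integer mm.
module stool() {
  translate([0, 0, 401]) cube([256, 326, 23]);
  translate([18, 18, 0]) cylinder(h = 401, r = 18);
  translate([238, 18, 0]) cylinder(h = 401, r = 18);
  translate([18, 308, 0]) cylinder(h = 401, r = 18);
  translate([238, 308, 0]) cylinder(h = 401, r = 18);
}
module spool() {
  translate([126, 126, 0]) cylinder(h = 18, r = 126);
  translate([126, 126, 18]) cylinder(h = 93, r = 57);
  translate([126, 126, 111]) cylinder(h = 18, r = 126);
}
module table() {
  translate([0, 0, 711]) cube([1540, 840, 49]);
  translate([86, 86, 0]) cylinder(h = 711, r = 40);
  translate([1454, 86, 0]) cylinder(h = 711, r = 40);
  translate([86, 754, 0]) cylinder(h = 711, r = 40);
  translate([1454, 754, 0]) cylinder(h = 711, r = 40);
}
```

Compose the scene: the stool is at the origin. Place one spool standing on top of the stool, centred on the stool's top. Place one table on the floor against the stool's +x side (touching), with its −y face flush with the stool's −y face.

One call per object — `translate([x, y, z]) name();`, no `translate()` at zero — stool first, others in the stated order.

stool();
translate([2, 37, 424]) spool();
translate([256, 0, 0]) table();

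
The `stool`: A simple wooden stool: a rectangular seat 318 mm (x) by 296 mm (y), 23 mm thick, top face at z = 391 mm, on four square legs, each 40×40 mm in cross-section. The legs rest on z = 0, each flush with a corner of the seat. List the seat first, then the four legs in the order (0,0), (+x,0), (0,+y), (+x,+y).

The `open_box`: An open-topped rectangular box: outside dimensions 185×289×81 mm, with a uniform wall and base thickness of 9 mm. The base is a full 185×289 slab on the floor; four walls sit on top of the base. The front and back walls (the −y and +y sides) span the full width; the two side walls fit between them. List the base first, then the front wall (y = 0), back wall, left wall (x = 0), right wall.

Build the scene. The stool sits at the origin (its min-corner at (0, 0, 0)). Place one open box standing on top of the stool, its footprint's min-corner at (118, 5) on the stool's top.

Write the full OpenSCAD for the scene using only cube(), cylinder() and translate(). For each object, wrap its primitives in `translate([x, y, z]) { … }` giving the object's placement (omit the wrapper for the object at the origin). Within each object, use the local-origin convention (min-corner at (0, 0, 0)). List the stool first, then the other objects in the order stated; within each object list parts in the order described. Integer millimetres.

translate([0, 0, 368]) cube([318, 296, 23]);
cube([40, 40, 368]);
translate([278, 0, 0]) cube([40, 40, 368]);
translate([0, 256, 0]) cube([40, 40, 368]);
translate([278, 256, 0]) cube([40, 40, 368]);
translate([118, 5, 391]) {
  cube([185, 289, 9]);
  translate([0, 0, 9]) cube([185, 9, 72]);
  translate([0, 280, 9]) cube([185, 9, 72]);
  translate([0, 9, 9]) cube([9, 271, 72]);
  translate([176, 9, 9]) cube([9, 271, 72]);
}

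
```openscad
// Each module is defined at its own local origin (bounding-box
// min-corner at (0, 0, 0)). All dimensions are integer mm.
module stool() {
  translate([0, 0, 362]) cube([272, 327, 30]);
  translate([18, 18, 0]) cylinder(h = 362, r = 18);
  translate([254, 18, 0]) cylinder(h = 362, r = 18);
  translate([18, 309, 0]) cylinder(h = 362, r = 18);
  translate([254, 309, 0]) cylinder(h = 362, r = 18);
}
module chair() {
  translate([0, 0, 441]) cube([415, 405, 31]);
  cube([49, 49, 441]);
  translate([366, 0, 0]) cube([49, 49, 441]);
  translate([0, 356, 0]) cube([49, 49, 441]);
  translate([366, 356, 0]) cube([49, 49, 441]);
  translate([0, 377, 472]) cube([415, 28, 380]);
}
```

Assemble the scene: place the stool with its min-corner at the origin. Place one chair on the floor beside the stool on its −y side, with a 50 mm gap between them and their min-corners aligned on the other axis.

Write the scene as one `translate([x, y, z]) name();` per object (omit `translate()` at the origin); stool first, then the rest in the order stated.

stool();
translate([0, -455, 0]) chair();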